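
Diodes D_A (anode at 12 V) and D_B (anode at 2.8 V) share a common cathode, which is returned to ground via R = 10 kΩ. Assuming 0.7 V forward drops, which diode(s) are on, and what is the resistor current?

Only D_A conducts; I_R ≈ 1.1 mA

Assume both conduct. Then node N would need to be at both 12−0.7 = 11.3 V and 2.8−0.7 = 2.1 V, which is impossible.
Assume only D_A conducts: V_N = 12 − 0.7 = 11.3 V, so I_R = 11.3/10 = 1.13 mA.
Check D_B: its anode-to-cathode voltage is 2.8 − 11.3 = -8.5 V < 0.7 V, so it is off. The assumption is consistent.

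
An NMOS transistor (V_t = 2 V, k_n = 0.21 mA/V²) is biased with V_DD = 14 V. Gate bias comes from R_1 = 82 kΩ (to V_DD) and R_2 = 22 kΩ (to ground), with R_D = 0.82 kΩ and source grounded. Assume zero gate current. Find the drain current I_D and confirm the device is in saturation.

I_D ≈ 0.097 mA

V_G = V_DD·R_2/(R_1+R_2) = 14×22/104 = 2.96 V. With the source grounded, V_GS = V_G = 2.96 V.
Assume saturation: I_D = (k_n/2)(V_GS − V_t)² = (0.21/2)×(2.96 − 2)² = 0.105×0.962² = 0.0971 mA.
V_DS = V_DD − I_D·R_D = 14 − 0.0971×0.82 = 13.9 V.
Saturation requires V_DS ≥ V_GS − V_t = 0.962 V; 13.9 ≥ 0.962 ✓.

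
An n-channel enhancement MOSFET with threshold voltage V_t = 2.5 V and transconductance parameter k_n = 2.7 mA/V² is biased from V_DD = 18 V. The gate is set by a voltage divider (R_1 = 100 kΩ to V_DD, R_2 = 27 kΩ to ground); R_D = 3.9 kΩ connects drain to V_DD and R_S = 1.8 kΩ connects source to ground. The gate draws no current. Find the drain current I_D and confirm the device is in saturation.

I_D ≈ 0.43 mA

V_G = V_DD·R_2/(R_1+R_2) = 18×27/127 = 3.83 V.
Assume saturation: I_D = (k_n/2)(V_GS − V_t)² with V_GS = V_G − I_D·R_S = 3.83 − 1.8·I_D.
Substituting gives 4.37·I_D² − 7.45·I_D + 2.38 = 0, with roots I_D = 0.425 or 1.28 mA.
The root I_D = 1.28 mA gives V_GS = 1.53 V ≤ V_t, so take I_D = 0.425 mA.
Then V_GS = 3.06 V and V_DS = V_DD − I_D(R_D+R_S) = 18 − 0.425×5.7 = 15.6 V.
Saturation requires V_DS ≥ V_GS − V_t = 0.561 V; 15.6 ≥ 0.561 ✓.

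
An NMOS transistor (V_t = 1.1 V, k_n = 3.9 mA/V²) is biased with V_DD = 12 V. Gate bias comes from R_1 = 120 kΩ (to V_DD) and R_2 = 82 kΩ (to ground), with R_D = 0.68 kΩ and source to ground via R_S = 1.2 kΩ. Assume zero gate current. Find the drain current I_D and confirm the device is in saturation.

V_G = V_DD·R_2/(R_1+R_2) = 12×82/202 = 4.87 V.
Assume saturation: I_D = (k_n/2)(V_GS − V_t)² with V_GS = V_G − I_D·R_S = 4.87 − 1.2·I_D.
Substituting gives 2.81·I_D² − 18.6·I_D + 27.7 = 0, with roots I_D = 2.25 or 4.39 mA.
The root I_D = 4.39 mA gives V_GS = -0.401 V ≤ V_t, so take I_D = 2.25 mA.
Then V_GS = 2.17 V and V_DS = V_DD − I_D(R_D+R_S) = 12 − 2.25×1.88 = 7.77 V.
Saturation requires V_DS ≥ V_GS − V_t = 1.07 V; 7.77 ≥ 1.07 ✓.

I_D ≈ 2.2 mA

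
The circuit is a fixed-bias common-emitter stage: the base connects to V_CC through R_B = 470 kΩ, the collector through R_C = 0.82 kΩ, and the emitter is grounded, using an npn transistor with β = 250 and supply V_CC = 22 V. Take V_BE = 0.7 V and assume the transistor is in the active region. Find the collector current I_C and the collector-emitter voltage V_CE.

Base loop: V_CC = I_B·R_B + V_BE, so I_B = (22 − 0.7)/470 kΩ = 0.0453 mA.
In the active region I_C = β·I_B = 250 × 0.0453 = 11.3 mA.
Collector loop: V_CE = V_CC − I_C·R_C = 22 − 11.3×0.82 = 12.7 V.
Since V_CE = 12.7 V > V_CE(sat) ≈ 0.2 V, the transistor is in the active region as assumed.

I_C ≈ 11 mA, V_CE ≈ 13 V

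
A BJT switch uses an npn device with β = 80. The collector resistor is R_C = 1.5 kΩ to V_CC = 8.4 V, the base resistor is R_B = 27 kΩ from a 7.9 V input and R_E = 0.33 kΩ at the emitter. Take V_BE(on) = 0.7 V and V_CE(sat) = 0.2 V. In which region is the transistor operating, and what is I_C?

Assume active: I_B = (7.9 − 0.7)/(27 + 81×0.33) = 0.134 mA, I_C = β·I_B = 10.7 mA.
Then V_CE = 8.4 − 10.7×1.5 − 10.9×0.33 = -11.3 V < 0.2 V — the active assumption fails.
Re-solve with V_CE = 0.2 V. KCL at the emitter: V_E/R_E = (V_BB−0.7−V_E)/R_B + (V_CC−0.2−V_E)/R_C, giving V_E = 1.54 V.
I_C = (V_CC − 0.2 − V_E)/R_C = (8.2 − 1.54)/1.5 = 4.44 mA.
Check: I_B = (7.2 − 1.54)/27 = 0.21 mA, and β·I_B = 16.8 mA > I_C, confirming saturation.

saturation; I_C ≈ 4.4 mA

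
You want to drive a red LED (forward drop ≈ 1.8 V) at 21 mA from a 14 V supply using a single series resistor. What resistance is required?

The resistor drops V_S − V_D = 14 − 1.8 = 12.2 V at 21 mA.
R = 12.2 V / 21 mA = 0.581 kΩ.

R ≈ 0.58 kΩ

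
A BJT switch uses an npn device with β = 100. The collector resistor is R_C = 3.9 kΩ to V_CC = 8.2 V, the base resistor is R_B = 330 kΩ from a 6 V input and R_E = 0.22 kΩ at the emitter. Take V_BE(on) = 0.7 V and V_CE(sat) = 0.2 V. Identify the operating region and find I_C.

Assume active. Base-emitter loop: I_B = (V_BB − V_BE)/(R_B + (β+1)R_E) = (6 − 0.7)/(330 + 101×0.22) = 0.015 mA.
I_C = β·I_B = 100×0.015 = 1.5 mA.
V_CE = V_CC − I_C·R_C − I_E·R_E = 8.2 − 1.5×3.9 − 1.52×0.22 = 2 V > V_CE(sat), so the active-region assumption holds.

active; I_C ≈ 1.5 mA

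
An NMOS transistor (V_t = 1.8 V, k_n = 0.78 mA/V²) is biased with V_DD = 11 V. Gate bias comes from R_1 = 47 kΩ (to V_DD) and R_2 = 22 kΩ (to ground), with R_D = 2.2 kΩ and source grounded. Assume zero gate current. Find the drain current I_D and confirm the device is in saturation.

I_D ≈ 1.1 mA

V_G = V_DD·R_2/(R_1+R_2) = 11×22/69 = 3.51 V. With the source grounded, V_GS = V_G = 3.51 V.
Assume saturation: I_D = (k_n/2)(V_GS − V_t)² = (0.78/2)×(3.51 − 1.8)² = 0.39×1.71² = 1.14 mA.
V_DS = V_DD − I_D·R_D = 11 − 1.14×2.2 = 8.5 V.
Saturation requires V_DS ≥ V_GS − V_t = 1.71 V; 8.5 ≥ 1.71 ✓.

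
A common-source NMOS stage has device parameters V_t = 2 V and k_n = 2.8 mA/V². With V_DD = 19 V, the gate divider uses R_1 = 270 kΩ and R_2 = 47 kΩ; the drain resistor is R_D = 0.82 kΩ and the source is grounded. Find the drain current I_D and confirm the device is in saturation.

I_D ≈ 0.93 mA

V_G = V_DD·R_2/(R_1+R_2) = 19×47/317 = 2.82 V. With the source grounded, V_GS = V_G = 2.82 V.
Assume saturation: I_D = (k_n/2)(V_GS − V_t)² = (2.8/2)×(2.82 − 2)² = 1.4×0.817² = 0.935 mA.
V_DS = V_DD − I_D·R_D = 19 − 0.935×0.82 = 18.2 V.
Saturation requires V_DS ≥ V_GS − V_t = 0.817 V; 18.2 ≥ 0.817 ✓.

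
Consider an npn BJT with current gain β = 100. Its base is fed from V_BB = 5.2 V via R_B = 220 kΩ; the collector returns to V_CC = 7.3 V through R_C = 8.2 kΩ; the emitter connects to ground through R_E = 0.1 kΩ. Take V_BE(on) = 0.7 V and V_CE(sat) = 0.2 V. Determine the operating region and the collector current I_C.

saturation; I_C ≈ 0.86 mA

Assume active: I_B = (5.2 − 0.7)/(220 + 101×0.1) = 0.0196 mA, I_C = β·I_B = 1.96 mA.
Then V_CE = 7.3 − 1.96×8.2 − 1.98×0.1 = -8.93 V < 0.2 V — the active assumption fails.
Re-solve with V_CE = 0.2 V. KCL at the emitter: V_E/R_E = (V_BB−0.7−V_E)/R_B + (V_CC−0.2−V_E)/R_C, giving V_E = 0.0875 V.
I_C = (V_CC − 0.2 − V_E)/R_C = (7.1 − 0.0875)/8.2 = 0.855 mA.
Check: I_B = (4.5 − 0.0875)/220 = 0.0201 mA, and β·I_B = 2.01 mA > I_C, confirming saturation.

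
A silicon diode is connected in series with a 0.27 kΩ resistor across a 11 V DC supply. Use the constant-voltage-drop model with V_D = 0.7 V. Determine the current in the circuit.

I ≈ 38 mA

KVL around the loop: 11 = V_D + I·R = 0.7 + I × 0.27 kΩ.
So I = (11 − 0.7) / 0.27 kΩ = 10.3 / 0.27 = 38.1 mA.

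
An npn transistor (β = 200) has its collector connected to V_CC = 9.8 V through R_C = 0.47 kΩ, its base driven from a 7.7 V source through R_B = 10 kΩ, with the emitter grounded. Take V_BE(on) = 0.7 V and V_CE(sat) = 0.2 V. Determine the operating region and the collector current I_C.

saturation; I_C ≈ 20 mA

Assume active: I_B = (7.7 − 0.7)/10 = 0.7 mA, giving I_C = β·I_B = 140 mA.
But then V_CE = 9.8 − 140×0.47 = -56 V < V_CE(sat) = 0.2 V — impossible in the active region.
So the transistor is saturated. With V_CE = 0.2 V, I_C = (V_CC − 0.2)/R_C = 9.6/0.47 = 20.4 mA.
Check: β·I_B = 140 mA > I_C = 20.4 mA, confirming saturation.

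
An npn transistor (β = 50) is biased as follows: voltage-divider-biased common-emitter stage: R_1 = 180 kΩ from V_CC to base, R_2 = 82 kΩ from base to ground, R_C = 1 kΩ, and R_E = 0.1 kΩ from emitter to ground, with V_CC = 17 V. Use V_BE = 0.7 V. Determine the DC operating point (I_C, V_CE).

Thevenize the base divider: V_Th = V_CC·R_2/(R_1+R_2) = 17×82/262 = 5.32 V, R_Th = R_1‖R_2 = 56.3 kΩ.
Base-emitter loop: V_Th = I_B·R_Th + V_BE + (β+1)I_B·R_E, so I_B = (5.32 − 0.7) / (56.3 + 51×0.1) = 0.0752 mA.
I_C = β·I_B = 50×0.0752 = 3.76 mA, and I_E = (β+1)I_B = 3.84 mA.
V_CE = V_CC − I_C·R_C − I_E·R_E = 17 − 3.76×1 − 3.84×0.1 = 12.9 V.
V_CE = 12.9 V > 0.2 V confirms active-region operation.

I_C ≈ 3.8 mA, V_CE ≈ 13 V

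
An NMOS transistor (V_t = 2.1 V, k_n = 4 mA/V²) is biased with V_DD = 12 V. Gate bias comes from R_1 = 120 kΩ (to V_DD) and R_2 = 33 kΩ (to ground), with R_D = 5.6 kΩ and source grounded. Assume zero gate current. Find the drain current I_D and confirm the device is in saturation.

I_D ≈ 0.48 mA

V_G = V_DD·R_2/(R_1+R_2) = 12×33/153 = 2.59 V. With the source grounded, V_GS = V_G = 2.59 V.
Assume saturation: I_D = (k_n/2)(V_GS − V_t)² = (4/2)×(2.59 − 2.1)² = 2×0.488² = 0.477 mA.
V_DS = V_DD − I_D·R_D = 12 − 0.477×5.6 = 9.33 V.
Saturation requires V_DS ≥ V_GS − V_t = 0.488 V; 9.33 ≥ 0.488 ✓.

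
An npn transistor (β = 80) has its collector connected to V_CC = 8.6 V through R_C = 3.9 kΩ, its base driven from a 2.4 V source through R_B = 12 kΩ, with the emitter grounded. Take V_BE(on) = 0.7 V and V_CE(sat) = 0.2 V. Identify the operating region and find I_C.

Assume active: I_B = (2.4 − 0.7)/12 = 0.142 mA, giving I_C = β·I_B = 11.3 mA.
But then V_CE = 8.6 − 11.3×3.9 = -35.6 V < V_CE(sat) = 0.2 V — impossible in the active region.
So the transistor is saturated. With V_CE = 0.2 V, I_C = (V_CC − 0.2)/R_C = 8.4/3.9 = 2.15 mA.
Check: β·I_B = 11.3 mA > I_C = 2.15 mA, confirming saturation.

saturation; I_C ≈ 2.2 mA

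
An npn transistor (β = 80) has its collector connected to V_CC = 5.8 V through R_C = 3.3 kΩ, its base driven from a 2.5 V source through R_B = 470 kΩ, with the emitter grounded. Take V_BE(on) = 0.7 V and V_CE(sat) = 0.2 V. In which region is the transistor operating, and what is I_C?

active; I_C ≈ 0.31 mA

Assume active. Base-emitter loop: I_B = (V_BB − V_BE)/R_B = (2.5 − 0.7)/470 = 0.00383 mA.
I_C = β·I_B = 80×0.00383 = 0.306 mA.
V_CE = V_CC − I_C·R_C = 5.8 − 0.306×3.3 = 4.79 V > V_CE(sat), so the active-region assumption holds.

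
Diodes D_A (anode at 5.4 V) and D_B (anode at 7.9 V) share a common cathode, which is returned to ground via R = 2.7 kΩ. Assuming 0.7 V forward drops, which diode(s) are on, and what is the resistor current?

Assume both conduct. Then node N would need to be at both 5.4−0.7 = 4.7 V and 7.9−0.7 = 7.2 V, which is impossible.
Assume only D_B conducts: V_N = 7.9 − 0.7 = 7.2 V, so I_R = 7.2/2.7 = 2.67 mA.
Check D_A: its anode-to-cathode voltage is 5.4 − 7.2 = -1.8 V < 0.7 V, so it is off. The assumption is consistent.

Only D_B conducts; I_R ≈ 2.7 mA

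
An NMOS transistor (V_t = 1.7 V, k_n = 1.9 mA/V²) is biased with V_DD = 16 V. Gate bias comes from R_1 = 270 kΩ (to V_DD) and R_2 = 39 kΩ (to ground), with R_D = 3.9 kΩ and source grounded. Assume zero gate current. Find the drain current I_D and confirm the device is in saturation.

V_G = V_DD·R_2/(R_1+R_2) = 16×39/309 = 2.02 V. With the source grounded, V_GS = V_G = 2.02 V.
Assume saturation: I_D = (k_n/2)(V_GS − V_t)² = (1.9/2)×(2.02 − 1.7)² = 0.95×0.319² = 0.0969 mA.
V_DS = V_DD − I_D·R_D = 16 − 0.0969×3.9 = 15.6 V.
Saturation requires V_DS ≥ V_GS − V_t = 0.319 V; 15.6 ≥ 0.319 ✓.

I_D ≈ 0.097 mA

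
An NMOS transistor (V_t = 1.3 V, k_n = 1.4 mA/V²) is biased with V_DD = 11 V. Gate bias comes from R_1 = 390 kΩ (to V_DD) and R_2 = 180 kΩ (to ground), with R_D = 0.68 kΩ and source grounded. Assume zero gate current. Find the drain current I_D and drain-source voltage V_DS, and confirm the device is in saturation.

V_G = V_DD·R_2/(R_1+R_2) = 11×180/570 = 3.47 V. With the source grounded, V_GS = V_G = 3.47 V.
Assume saturation: I_D = (k_n/2)(V_GS − V_t)² = (1.4/2)×(3.47 − 1.3)² = 0.7×2.17² = 3.31 mA.
V_DS = V_DD − I_D·R_D = 11 − 3.31×0.68 = 8.75 V.
Saturation requires V_DS ≥ V_GS − V_t = 2.17 V; 8.75 ≥ 2.17 ✓.

I_D ≈ 3.3 mA, V_DS ≈ 8.8 V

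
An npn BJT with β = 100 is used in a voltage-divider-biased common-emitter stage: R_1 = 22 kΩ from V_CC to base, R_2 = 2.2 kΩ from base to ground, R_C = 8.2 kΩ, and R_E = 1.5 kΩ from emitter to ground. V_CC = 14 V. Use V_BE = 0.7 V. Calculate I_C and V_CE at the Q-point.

Thevenize the base divider: V_Th = V_CC·R_2/(R_1+R_2) = 14×2.2/24.2 = 1.27 V, R_Th = R_1‖R_2 = 2 kΩ.
Base-emitter loop: V_Th = I_B·R_Th + V_BE + (β+1)I_B·R_E, so I_B = (1.27 − 0.7) / (2 + 101×1.5) = 0.00373 mA.
I_C = β·I_B = 100×0.00373 = 0.373 mA, and I_E = (β+1)I_B = 0.377 mA.
V_CE = V_CC − I_C·R_C − I_E·R_E = 14 − 0.373×8.2 − 0.377×1.5 = 10.4 V.
V_CE = 10.4 V > 0.2 V confirms active-region operation.

I_C ≈ 0.37 mA, V_CE ≈ 10 V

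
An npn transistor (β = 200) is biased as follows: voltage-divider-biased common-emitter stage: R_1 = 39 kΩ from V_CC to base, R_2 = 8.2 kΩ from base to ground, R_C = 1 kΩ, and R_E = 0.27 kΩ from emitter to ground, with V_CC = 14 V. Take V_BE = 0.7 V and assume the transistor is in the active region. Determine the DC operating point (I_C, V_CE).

I_C ≈ 5.7 mA, V_CE ≈ 6.8 V

Thevenize the base divider: V_Th = V_CC·R_2/(R_1+R_2) = 14×8.2/47.2 = 2.43 V, R_Th = R_1‖R_2 = 6.78 kΩ.
Base-emitter loop: V_Th = I_B·R_Th + V_BE + (β+1)I_B·R_E, so I_B = (2.43 − 0.7) / (6.78 + 201×0.27) = 0.0284 mA.
I_C = β·I_B = 200×0.0284 = 5.68 mA, and I_E = (β+1)I_B = 5.7 mA.
V_CE = V_CC − I_C·R_C − I_E·R_E = 14 − 5.68×1 − 5.7×0.27 = 6.78 V.
V_CE = 6.78 V > 0.2 V confirms active-region operation.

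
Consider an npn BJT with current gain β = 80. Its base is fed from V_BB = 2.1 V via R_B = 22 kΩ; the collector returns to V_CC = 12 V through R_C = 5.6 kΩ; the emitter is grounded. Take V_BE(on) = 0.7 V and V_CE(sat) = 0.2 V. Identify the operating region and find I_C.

saturation; I_C ≈ 2.1 mA

Assume active: I_B = (2.1 − 0.7)/22 = 0.0636 mA, giving I_C = β·I_B = 5.09 mA.
But then V_CE = 12 − 5.09×5.6 = -16.5 V < V_CE(sat) = 0.2 V — impossible in the active region.
So the transistor is saturated. With V_CE = 0.2 V, I_C = (V_CC − 0.2)/R_C = 11.8/5.6 = 2.11 mA.
Check: β·I_B = 5.09 mA > I_C = 2.11 mA, confirming saturation.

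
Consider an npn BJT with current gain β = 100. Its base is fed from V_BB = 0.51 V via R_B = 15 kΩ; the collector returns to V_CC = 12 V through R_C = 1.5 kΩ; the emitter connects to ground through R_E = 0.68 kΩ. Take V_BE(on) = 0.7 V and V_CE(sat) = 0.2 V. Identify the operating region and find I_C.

cutoff; I_C ≈ 0

V_BB = 0.51 V ≤ V_BE(on) = 0.7 V, so the base-emitter junction is not forward biased.
The transistor is in cutoff: I_B = I_C = 0.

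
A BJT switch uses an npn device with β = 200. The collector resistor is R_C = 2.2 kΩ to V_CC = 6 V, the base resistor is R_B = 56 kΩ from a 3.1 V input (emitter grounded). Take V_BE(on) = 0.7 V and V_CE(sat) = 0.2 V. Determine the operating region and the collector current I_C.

saturation; I_C ≈ 2.6 mA

Assume active: I_B = (3.1 − 0.7)/56 = 0.0429 mA, giving I_C = β·I_B = 8.57 mA.
But then V_CE = 6 − 8.57×2.2 = -12.9 V < V_CE(sat) = 0.2 V — impossible in the active region.
So the transistor is saturated. With V_CE = 0.2 V, I_C = (V_CC − 0.2)/R_C = 5.8/2.2 = 2.64 mA.
Check: β·I_B = 8.57 mA > I_C = 2.64 mA, confirming saturation.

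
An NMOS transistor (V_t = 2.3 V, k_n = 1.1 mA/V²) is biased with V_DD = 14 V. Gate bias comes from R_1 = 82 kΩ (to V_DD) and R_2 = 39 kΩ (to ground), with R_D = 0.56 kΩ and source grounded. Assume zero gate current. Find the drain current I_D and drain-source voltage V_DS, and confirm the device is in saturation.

I_D ≈ 2.7 mA, V_DS ≈ 12 V

V_G = V_DD·R_2/(R_1+R_2) = 14×39/121 = 4.51 V. With the source grounded, V_GS = V_G = 4.51 V.
Assume saturation: I_D = (k_n/2)(V_GS − V_t)² = (1.1/2)×(4.51 − 2.3)² = 0.55×2.21² = 2.69 mA.
V_DS = V_DD − I_D·R_D = 14 − 2.69×0.56 = 12.5 V.
Saturation requires V_DS ≥ V_GS − V_t = 2.21 V; 12.5 ≥ 2.21 ✓.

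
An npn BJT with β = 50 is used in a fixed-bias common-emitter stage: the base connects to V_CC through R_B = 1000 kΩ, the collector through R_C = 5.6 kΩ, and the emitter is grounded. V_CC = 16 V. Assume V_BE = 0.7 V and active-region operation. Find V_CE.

Base loop: V_CC = I_B·R_B + V_BE, so I_B = (16 − 0.7)/1000 kΩ = 0.0153 mA.
In the active region I_C = β·I_B = 50 × 0.0153 = 0.765 mA.
Collector loop: V_CE = V_CC − I_C·R_C = 16 − 0.765×5.6 = 11.7 V.
Since V_CE = 11.7 V > V_CE(sat) ≈ 0.2 V, the transistor is in the active region as assumed.

V_CE ≈ 12 V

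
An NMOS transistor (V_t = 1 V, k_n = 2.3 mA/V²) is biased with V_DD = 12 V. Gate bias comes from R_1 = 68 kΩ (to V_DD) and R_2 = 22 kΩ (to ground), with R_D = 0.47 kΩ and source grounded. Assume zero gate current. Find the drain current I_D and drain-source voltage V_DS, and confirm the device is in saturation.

I_D ≈ 4.3 mA, V_DS ≈ 10 V

V_G = V_DD·R_2/(R_1+R_2) = 12×22/90 = 2.93 V. With the source grounded, V_GS = V_G = 2.93 V.
Assume saturation: I_D = (k_n/2)(V_GS − V_t)² = (2.3/2)×(2.93 − 1)² = 1.15×1.93² = 4.3 mA.
V_DS = V_DD − I_D·R_D = 12 − 4.3×0.47 = 9.98 V.
Saturation requires V_DS ≥ V_GS − V_t = 1.93 V; 9.98 ≥ 1.93 ✓.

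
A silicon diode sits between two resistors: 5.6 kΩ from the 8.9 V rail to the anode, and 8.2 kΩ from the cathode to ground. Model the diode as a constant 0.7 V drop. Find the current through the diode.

The two resistors are in series with the diode, so KVL gives 8.9 = I·5.6 + 0.7 + I·8.2.
I = (8.9 − 0.7) / (5.6 + 8.2) kΩ = 8.2 / 13.8 = 0.594 mA.

I ≈ 0.59 mA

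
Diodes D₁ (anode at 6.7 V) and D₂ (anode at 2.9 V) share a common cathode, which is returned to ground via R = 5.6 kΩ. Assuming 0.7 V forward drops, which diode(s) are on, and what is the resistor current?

Only D₁ conducts; I_R ≈ 1.1 mA

Assume both conduct. Then node N would need to be at both 6.7−0.7 = 6 V and 2.9−0.7 = 2.2 V, which is impossible.
Assume only D₁ conducts: V_N = 6.7 − 0.7 = 6 V, so I_R = 6/5.6 = 1.07 mA.
Check D₂: its anode-to-cathode voltage is 2.9 − 6 = -3.1 V < 0.7 V, so it is off. The assumption is consistent.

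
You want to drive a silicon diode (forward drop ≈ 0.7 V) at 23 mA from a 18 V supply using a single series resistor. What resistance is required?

The resistor drops V_S − V_D = 18 − 0.7 = 17.3 V at 23 mA.
R = 17.3 V / 23 mA = 0.752 kΩ.

R ≈ 0.75 kΩ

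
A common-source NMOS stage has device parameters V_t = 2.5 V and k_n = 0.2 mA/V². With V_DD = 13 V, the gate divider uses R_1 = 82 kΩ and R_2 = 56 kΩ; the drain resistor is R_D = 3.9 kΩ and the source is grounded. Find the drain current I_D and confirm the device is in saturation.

I_D ≈ 0.77 mA

V_G = V_DD·R_2/(R_1+R_2) = 13×56/138 = 5.28 V. With the source grounded, V_GS = V_G = 5.28 V.
Assume saturation: I_D = (k_n/2)(V_GS − V_t)² = (0.2/2)×(5.28 − 2.5)² = 0.1×2.78² = 0.77 mA.
V_DS = V_DD − I_D·R_D = 13 − 0.77×3.9 = 10 V.
Saturation requires V_DS ≥ V_GS − V_t = 2.78 V; 10 ≥ 2.78 ✓.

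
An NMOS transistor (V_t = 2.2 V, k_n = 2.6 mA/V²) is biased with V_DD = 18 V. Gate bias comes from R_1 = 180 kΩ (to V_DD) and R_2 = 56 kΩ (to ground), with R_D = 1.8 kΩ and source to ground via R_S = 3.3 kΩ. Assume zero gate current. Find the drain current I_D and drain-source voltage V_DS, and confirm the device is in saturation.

I_D ≈ 0.45 mA, V_DS ≈ 16 V

V_G = V_DD·R_2/(R_1+R_2) = 18×56/236 = 4.27 V.
Assume saturation: I_D = (k_n/2)(V_GS − V_t)² with V_GS = V_G − I_D·R_S = 4.27 − 3.3·I_D.
Substituting gives 14.2·I_D² − 18.8·I_D + 5.58 = 0, with roots I_D = 0.449 or 0.876 mA.
The root I_D = 0.876 mA gives V_GS = 1.38 V ≤ V_t, so take I_D = 0.449 mA.
Then V_GS = 2.79 V and V_DS = V_DD − I_D(R_D+R_S) = 18 − 0.449×5.1 = 15.7 V.
Saturation requires V_DS ≥ V_GS − V_t = 0.588 V; 15.7 ≥ 0.588 ✓.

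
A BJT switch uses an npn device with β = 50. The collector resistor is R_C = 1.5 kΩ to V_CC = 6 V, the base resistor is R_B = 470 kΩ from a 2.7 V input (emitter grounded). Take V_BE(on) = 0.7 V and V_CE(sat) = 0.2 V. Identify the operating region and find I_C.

Assume active. Base-emitter loop: I_B = (V_BB − V_BE)/R_B = (2.7 − 0.7)/470 = 0.00426 mA.
I_C = β·I_B = 50×0.00426 = 0.213 mA.
V_CE = V_CC − I_C·R_C = 6 − 0.213×1.5 = 5.68 V > V_CE(sat), so the active-region assumption holds.

active; I_C ≈ 0.21 mA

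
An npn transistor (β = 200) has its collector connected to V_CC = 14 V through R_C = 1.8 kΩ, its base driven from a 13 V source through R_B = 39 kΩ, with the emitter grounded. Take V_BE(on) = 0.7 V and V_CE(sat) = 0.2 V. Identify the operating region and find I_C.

saturation; I_C ≈ 7.7 mA

Assume active: I_B = (13 − 0.7)/39 = 0.315 mA, giving I_C = β·I_B = 63.1 mA.
But then V_CE = 14 − 63.1×1.8 = -99.5 V < V_CE(sat) = 0.2 V — impossible in the active region.
So the transistor is saturated. With V_CE = 0.2 V, I_C = (V_CC − 0.2)/R_C = 13.8/1.8 = 7.67 mA.
Check: β·I_B = 63.1 mA > I_C = 7.67 mA, confirming saturation.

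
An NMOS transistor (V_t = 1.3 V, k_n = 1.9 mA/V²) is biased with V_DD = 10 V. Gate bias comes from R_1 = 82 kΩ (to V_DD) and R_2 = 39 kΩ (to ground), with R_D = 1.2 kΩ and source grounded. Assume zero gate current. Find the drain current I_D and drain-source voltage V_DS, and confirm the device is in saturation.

I_D ≈ 3.5 mA, V_DS ≈ 5.8 V

V_G = V_DD·R_2/(R_1+R_2) = 10×39/121 = 3.22 V. With the source grounded, V_GS = V_G = 3.22 V.
Assume saturation: I_D = (k_n/2)(V_GS − V_t)² = (1.9/2)×(3.22 − 1.3)² = 0.95×1.92² = 3.51 mA.
V_DS = V_DD − I_D·R_D = 10 − 3.51×1.2 = 5.78 V.
Saturation requires V_DS ≥ V_GS − V_t = 1.92 V; 5.78 ≥ 1.92 ✓.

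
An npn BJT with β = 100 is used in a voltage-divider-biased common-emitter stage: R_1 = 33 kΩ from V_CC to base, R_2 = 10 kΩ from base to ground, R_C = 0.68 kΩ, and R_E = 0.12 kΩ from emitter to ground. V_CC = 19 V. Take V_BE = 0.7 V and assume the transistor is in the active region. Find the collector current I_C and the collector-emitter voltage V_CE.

I_C ≈ 19 mA, V_CE ≈ 3.9 V

Thevenize the base divider: V_Th = V_CC·R_2/(R_1+R_2) = 19×10/43 = 4.42 V, R_Th = R_1‖R_2 = 7.67 kΩ.
Base-emitter loop: V_Th = I_B·R_Th + V_BE + (β+1)I_B·R_E, so I_B = (4.42 − 0.7) / (7.67 + 101×0.12) = 0.188 mA.
I_C = β·I_B = 100×0.188 = 18.8 mA, and I_E = (β+1)I_B = 19 mA.
V_CE = V_CC − I_C·R_C − I_E·R_E = 19 − 18.8×0.68 − 19×0.12 = 3.95 V.
V_CE = 3.95 V > 0.2 V confirms active-region operation.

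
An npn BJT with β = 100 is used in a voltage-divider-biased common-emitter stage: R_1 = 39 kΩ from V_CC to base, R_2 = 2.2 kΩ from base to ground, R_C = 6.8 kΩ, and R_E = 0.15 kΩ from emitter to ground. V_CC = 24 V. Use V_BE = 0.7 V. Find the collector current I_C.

Thevenize the base divider: V_Th = V_CC·R_2/(R_1+R_2) = 24×2.2/41.2 = 1.28 V, R_Th = R_1‖R_2 = 2.08 kΩ.
Base-emitter loop: V_Th = I_B·R_Th + V_BE + (β+1)I_B·R_E, so I_B = (1.28 − 0.7) / (2.08 + 101×0.15) = 0.0337 mA.
I_C = β·I_B = 100×0.0337 = 3.37 mA, and I_E = (β+1)I_B = 3.41 mA.
V_CE = V_CC − I_C·R_C − I_E·R_E = 24 − 3.37×6.8 − 3.41×0.15 = 0.54 V.
V_CE = 0.54 V > 0.2 V confirms active-region operation.

I_C ≈ 3.4 mA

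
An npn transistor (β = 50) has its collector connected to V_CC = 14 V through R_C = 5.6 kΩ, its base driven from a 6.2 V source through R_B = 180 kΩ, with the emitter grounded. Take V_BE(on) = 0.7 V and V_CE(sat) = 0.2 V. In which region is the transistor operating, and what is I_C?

active; I_C ≈ 1.5 mA

Assume active. Base-emitter loop: I_B = (V_BB − V_BE)/R_B = (6.2 − 0.7)/180 = 0.0306 mA.
I_C = β·I_B = 50×0.0306 = 1.53 mA.
V_CE = V_CC − I_C·R_C = 14 − 1.53×5.6 = 5.44 V > V_CE(sat), so the active-region assumption holds.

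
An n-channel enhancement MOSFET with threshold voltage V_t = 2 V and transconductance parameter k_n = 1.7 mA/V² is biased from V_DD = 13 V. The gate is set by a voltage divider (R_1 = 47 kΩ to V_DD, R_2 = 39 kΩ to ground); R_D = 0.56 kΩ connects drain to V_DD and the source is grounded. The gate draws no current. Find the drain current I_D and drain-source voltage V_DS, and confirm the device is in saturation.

V_G = V_DD·R_2/(R_1+R_2) = 13×39/86 = 5.9 V. With the source grounded, V_GS = V_G = 5.9 V.
Assume saturation: I_D = (k_n/2)(V_GS − V_t)² = (1.7/2)×(5.9 − 2)² = 0.85×3.9² = 12.9 mA.
V_DS = V_DD − I_D·R_D = 13 − 12.9×0.56 = 5.78 V.
Saturation requires V_DS ≥ V_GS − V_t = 3.9 V; 5.78 ≥ 3.9 ✓.

I_D ≈ 13 mA, V_DS ≈ 5.8 V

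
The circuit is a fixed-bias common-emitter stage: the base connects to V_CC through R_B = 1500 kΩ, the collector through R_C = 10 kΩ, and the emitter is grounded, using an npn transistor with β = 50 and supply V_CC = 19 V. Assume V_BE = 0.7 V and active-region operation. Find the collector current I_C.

Base loop: V_CC = I_B·R_B + V_BE, so I_B = (19 − 0.7)/1500 kΩ = 0.0122 mA.
In the active region I_C = β·I_B = 50 × 0.0122 = 0.61 mA.
Collector loop: V_CE = V_CC − I_C·R_C = 19 − 0.61×10 = 12.9 V.
Since V_CE = 12.9 V > V_CE(sat) ≈ 0.2 V, the transistor is in the active region as assumed.

I_C ≈ 0.61 mA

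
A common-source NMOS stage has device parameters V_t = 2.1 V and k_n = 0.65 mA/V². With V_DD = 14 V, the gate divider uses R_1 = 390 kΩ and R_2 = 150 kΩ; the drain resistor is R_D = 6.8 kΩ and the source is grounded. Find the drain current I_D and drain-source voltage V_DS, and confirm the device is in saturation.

I_D ≈ 1 mA, V_DS ≈ 6.9 V

V_G = V_DD·R_2/(R_1+R_2) = 14×150/540 = 3.89 V. With the source grounded, V_GS = V_G = 3.89 V.
Assume saturation: I_D = (k_n/2)(V_GS − V_t)² = (0.65/2)×(3.89 − 2.1)² = 0.325×1.79² = 1.04 mA.
V_DS = V_DD − I_D·R_D = 14 − 1.04×6.8 = 6.93 V.
Saturation requires V_DS ≥ V_GS − V_t = 1.79 V; 6.93 ≥ 1.79 ✓.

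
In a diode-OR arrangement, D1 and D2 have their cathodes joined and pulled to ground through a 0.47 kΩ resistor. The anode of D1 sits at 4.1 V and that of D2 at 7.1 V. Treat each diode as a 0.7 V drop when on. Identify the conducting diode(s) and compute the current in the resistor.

Only D2 conducts; I_R ≈ 14 mA

Assume both conduct. Then node N would need to be at both 4.1−0.7 = 3.4 V and 7.1−0.7 = 6.4 V, which is impossible.
Assume only D2 conducts: V_N = 7.1 − 0.7 = 6.4 V, so I_R = 6.4/0.47 = 13.6 mA.
Check D1: its anode-to-cathode voltage is 4.1 − 6.4 = -2.3 V < 0.7 V, so it is off. The assumption is consistent.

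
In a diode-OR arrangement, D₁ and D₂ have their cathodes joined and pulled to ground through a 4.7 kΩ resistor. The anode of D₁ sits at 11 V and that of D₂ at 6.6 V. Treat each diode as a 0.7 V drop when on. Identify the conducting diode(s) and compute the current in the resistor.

Only D₁ conducts; I_R ≈ 2.2 mA

Assume both conduct. Then node N would need to be at both 11−0.7 = 10.3 V and 6.6−0.7 = 5.9 V, which is impossible.
Assume only D₁ conducts: V_N = 11 − 0.7 = 10.3 V, so I_R = 10.3/4.7 = 2.19 mA.
Check D₂: its anode-to-cathode voltage is 6.6 − 10.3 = -3.7 V < 0.7 V, so it is off. The assumption is consistent.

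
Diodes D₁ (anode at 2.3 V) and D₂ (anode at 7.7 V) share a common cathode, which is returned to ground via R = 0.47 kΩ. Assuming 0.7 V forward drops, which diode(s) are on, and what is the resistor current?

Only D₂ conducts; I_R ≈ 15 mA

Assume both conduct. Then node N would need to be at both 2.3−0.7 = 1.6 V and 7.7−0.7 = 7 V, which is impossible.
Assume only D₂ conducts: V_N = 7.7 − 0.7 = 7 V, so I_R = 7/0.47 = 14.9 mA.
Check D₁: its anode-to-cathode voltage is 2.3 − 7 = -4.7 V < 0.7 V, so it is off. The assumption is consistent.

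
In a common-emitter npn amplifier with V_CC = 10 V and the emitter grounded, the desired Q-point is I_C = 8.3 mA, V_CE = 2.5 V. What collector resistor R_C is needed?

Collector loop: V_CC = I_C·R_C + V_CE.
R_C = (V_CC − V_CE)/I_C = (10 − 2.5)/8.3 = 0.904 kΩ.

R_C ≈ 0.9 kΩ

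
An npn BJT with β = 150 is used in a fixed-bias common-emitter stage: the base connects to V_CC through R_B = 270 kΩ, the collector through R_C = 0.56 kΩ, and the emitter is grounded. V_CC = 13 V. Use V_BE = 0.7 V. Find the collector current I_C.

Base loop: V_CC = I_B·R_B + V_BE, so I_B = (13 − 0.7)/270 kΩ = 0.0456 mA.
In the active region I_C = β·I_B = 150 × 0.0456 = 6.83 mA.
Collector loop: V_CE = V_CC − I_C·R_C = 13 − 6.83×0.56 = 9.17 V.
Since V_CE = 9.17 V > V_CE(sat) ≈ 0.2 V, the transistor is in the active region as assumed.

I_C ≈ 6.8 mA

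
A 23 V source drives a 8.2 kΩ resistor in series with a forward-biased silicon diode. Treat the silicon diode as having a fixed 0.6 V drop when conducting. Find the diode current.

KVL around the loop: 23 = V_D + I·R = 0.6 + I × 8.2 kΩ.
So I = (23 − 0.6) / 8.2 kΩ = 22.4 / 8.2 = 2.73 mA.

I ≈ 2.7 mA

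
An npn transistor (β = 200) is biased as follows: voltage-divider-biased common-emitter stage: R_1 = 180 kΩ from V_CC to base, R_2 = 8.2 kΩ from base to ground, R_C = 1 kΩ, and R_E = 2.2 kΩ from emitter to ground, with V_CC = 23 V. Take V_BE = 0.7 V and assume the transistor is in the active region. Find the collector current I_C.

Thevenize the base divider: V_Th = V_CC·R_2/(R_1+R_2) = 23×8.2/188 = 1 V, R_Th = R_1‖R_2 = 7.84 kΩ.
Base-emitter loop: V_Th = I_B·R_Th + V_BE + (β+1)I_B·R_E, so I_B = (1 − 0.7) / (7.84 + 201×2.2) = 0.000671 mA.
I_C = β·I_B = 200×0.000671 = 0.134 mA, and I_E = (β+1)I_B = 0.135 mA.
V_CE = V_CC − I_C·R_C − I_E·R_E = 23 − 0.134×1 − 0.135×2.2 = 22.6 V.
V_CE = 22.6 V > 0.2 V confirms active-region operation.

I_C ≈ 0.13 mA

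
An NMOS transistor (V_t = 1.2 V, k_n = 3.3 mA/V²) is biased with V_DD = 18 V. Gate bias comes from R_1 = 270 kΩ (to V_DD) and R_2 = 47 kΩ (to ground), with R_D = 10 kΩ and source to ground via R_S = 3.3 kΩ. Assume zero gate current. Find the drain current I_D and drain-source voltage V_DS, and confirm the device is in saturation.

V_G = V_DD·R_2/(R_1+R_2) = 18×47/317 = 2.67 V.
Assume saturation: I_D = (k_n/2)(V_GS − V_t)² with V_GS = V_G − I_D·R_S = 2.67 − 3.3·I_D.
Substituting gives 18·I_D² − 17·I_D + 3.56 = 0, with roots I_D = 0.313 or 0.633 mA.
The root I_D = 0.633 mA gives V_GS = 0.581 V ≤ V_t, so take I_D = 0.313 mA.
Then V_GS = 1.64 V and V_DS = V_DD − I_D(R_D+R_S) = 18 − 0.313×13.3 = 13.8 V.
Saturation requires V_DS ≥ V_GS − V_t = 0.436 V; 13.8 ≥ 0.436 ✓.

I_D ≈ 0.31 mA, V_DS ≈ 14 V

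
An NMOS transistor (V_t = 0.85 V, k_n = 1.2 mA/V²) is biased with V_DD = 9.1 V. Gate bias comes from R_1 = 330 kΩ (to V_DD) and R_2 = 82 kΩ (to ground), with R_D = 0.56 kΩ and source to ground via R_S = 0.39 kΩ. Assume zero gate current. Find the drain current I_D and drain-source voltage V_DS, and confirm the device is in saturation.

I_D ≈ 0.39 mA, V_DS ≈ 8.7 V

V_G = V_DD·R_2/(R_1+R_2) = 9.1×82/412 = 1.81 V.
Assume saturation: I_D = (k_n/2)(V_GS − V_t)² with V_GS = V_G − I_D·R_S = 1.81 − 0.39·I_D.
Substituting gives 0.0913·I_D² − 1.45·I_D + 0.554 = 0, with roots I_D = 0.392 or 15.5 mA.
The root I_D = 15.5 mA gives V_GS = -4.23 V ≤ V_t, so take I_D = 0.392 mA.
Then V_GS = 1.66 V and V_DS = V_DD − I_D(R_D+R_S) = 9.1 − 0.392×0.95 = 8.73 V.
Saturation requires V_DS ≥ V_GS − V_t = 0.808 V; 8.73 ≥ 0.808 ✓.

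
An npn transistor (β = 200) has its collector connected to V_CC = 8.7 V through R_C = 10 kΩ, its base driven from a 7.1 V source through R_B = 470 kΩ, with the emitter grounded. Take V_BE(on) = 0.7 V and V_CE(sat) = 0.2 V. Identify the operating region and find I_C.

saturation; I_C ≈ 0.85 mA

Assume active: I_B = (7.1 − 0.7)/470 = 0.0136 mA, giving I_C = β·I_B = 2.72 mA.
But then V_CE = 8.7 − 2.72×10 = -18.5 V < V_CE(sat) = 0.2 V — impossible in the active region.
So the transistor is saturated. With V_CE = 0.2 V, I_C = (V_CC − 0.2)/R_C = 8.5/10 = 0.85 mA.
Check: β·I_B = 2.72 mA > I_C = 0.85 mA, confirming saturation.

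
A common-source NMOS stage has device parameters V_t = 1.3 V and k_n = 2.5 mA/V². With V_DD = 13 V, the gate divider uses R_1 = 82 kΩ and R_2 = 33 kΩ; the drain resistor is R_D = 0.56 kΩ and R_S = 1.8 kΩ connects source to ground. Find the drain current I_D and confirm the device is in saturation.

V_G = V_DD·R_2/(R_1+R_2) = 13×33/115 = 3.73 V.
Assume saturation: I_D = (k_n/2)(V_GS − V_t)² with V_GS = V_G − I_D·R_S = 3.73 − 1.8·I_D.
Substituting gives 4.05·I_D² − 11.9·I_D + 7.38 = 0, with roots I_D = 0.883 or 2.06 mA.
The root I_D = 2.06 mA gives V_GS = 0.015 V ≤ V_t, so take I_D = 0.883 mA.
Then V_GS = 2.14 V and V_DS = V_DD − I_D(R_D+R_S) = 13 − 0.883×2.36 = 10.9 V.
Saturation requires V_DS ≥ V_GS − V_t = 0.841 V; 10.9 ≥ 0.841 ✓.

I_D ≈ 0.88 mA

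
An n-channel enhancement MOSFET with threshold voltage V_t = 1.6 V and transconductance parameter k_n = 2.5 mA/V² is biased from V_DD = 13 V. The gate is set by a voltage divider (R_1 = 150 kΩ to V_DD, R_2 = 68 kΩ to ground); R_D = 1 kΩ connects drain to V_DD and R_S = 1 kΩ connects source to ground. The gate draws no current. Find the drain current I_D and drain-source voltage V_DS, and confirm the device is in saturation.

I_D ≈ 1.4 mA, V_DS ≈ 10 V

V_G = V_DD·R_2/(R_1+R_2) = 13×68/218 = 4.06 V.
Assume saturation: I_D = (k_n/2)(V_GS − V_t)² with V_GS = V_G − I_D·R_S = 4.06 − 1·I_D.
Substituting gives 1.25·I_D² − 7.14·I_D + 7.53 = 0, with roots I_D = 1.4 or 4.31 mA.
The root I_D = 4.31 mA gives V_GS = -0.257 V ≤ V_t, so take I_D = 1.4 mA.
Then V_GS = 2.66 V and V_DS = V_DD − I_D(R_D+R_S) = 13 − 1.4×2 = 10.2 V.
Saturation requires V_DS ≥ V_GS − V_t = 1.06 V; 10.2 ≥ 1.06 ✓.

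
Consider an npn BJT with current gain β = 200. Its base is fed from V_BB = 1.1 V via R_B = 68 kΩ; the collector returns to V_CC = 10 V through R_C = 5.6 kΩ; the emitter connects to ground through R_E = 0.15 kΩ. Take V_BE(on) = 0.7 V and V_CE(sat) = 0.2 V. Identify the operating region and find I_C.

active; I_C ≈ 0.82 mA

Assume active. Base-emitter loop: I_B = (V_BB − V_BE)/(R_B + (β+1)R_E) = (1.1 − 0.7)/(68 + 201×0.15) = 0.00408 mA.
I_C = β·I_B = 200×0.00408 = 0.815 mA.
V_CE = V_CC − I_C·R_C − I_E·R_E = 10 − 0.815×5.6 − 0.819×0.15 = 5.31 V > V_CE(sat), so the active-region assumption holds.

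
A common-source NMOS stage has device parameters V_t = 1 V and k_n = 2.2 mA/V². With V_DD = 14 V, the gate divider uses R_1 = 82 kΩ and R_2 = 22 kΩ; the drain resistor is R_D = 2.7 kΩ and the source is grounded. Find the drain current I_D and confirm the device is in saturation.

V_G = V_DD·R_2/(R_1+R_2) = 14×22/104 = 2.96 V. With the source grounded, V_GS = V_G = 2.96 V.
Assume saturation: I_D = (k_n/2)(V_GS − V_t)² = (2.2/2)×(2.96 − 1)² = 1.1×1.96² = 4.23 mA.
V_DS = V_DD − I_D·R_D = 14 − 4.23×2.7 = 2.57 V.
Saturation requires V_DS ≥ V_GS − V_t = 1.96 V; 2.57 ≥ 1.96 ✓.

I_D ≈ 4.2 mA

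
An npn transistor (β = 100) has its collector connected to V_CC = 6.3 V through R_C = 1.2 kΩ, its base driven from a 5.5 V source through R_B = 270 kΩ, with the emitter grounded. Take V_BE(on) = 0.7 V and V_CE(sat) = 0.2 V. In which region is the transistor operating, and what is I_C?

active; I_C ≈ 1.8 mA

Assume active. Base-emitter loop: I_B = (V_BB − V_BE)/R_B = (5.5 − 0.7)/270 = 0.0178 mA.
I_C = β·I_B = 100×0.0178 = 1.78 mA.
V_CE = V_CC − I_C·R_C = 6.3 − 1.78×1.2 = 4.17 V > V_CE(sat), so the active-region assumption holds.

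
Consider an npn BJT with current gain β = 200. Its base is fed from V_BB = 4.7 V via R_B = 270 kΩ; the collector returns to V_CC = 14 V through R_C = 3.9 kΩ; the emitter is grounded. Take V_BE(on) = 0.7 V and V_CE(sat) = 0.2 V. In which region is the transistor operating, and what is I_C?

active; I_C ≈ 3 mA

Assume active. Base-emitter loop: I_B = (V_BB − V_BE)/R_B = (4.7 − 0.7)/270 = 0.0148 mA.
I_C = β·I_B = 200×0.0148 = 2.96 mA.
V_CE = V_CC − I_C·R_C = 14 − 2.96×3.9 = 2.44 V > V_CE(sat), so the active-region assumption holds.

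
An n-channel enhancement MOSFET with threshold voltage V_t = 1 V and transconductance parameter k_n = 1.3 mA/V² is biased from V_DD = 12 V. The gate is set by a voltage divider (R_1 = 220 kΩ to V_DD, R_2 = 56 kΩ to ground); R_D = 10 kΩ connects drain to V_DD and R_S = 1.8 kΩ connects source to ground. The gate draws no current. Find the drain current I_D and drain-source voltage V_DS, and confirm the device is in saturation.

V_G = V_DD·R_2/(R_1+R_2) = 12×56/276 = 2.43 V.
Assume saturation: I_D = (k_n/2)(V_GS − V_t)² with V_GS = V_G − I_D·R_S = 2.43 − 1.8·I_D.
Substituting gives 2.11·I_D² − 4.36·I_D + 1.34 = 0, with roots I_D = 0.375 or 1.69 mA.
The root I_D = 1.69 mA gives V_GS = -0.614 V ≤ V_t, so take I_D = 0.375 mA.
Then V_GS = 1.76 V and V_DS = V_DD − I_D(R_D+R_S) = 12 − 0.375×11.8 = 7.57 V.
Saturation requires V_DS ≥ V_GS − V_t = 0.76 V; 7.57 ≥ 0.76 ✓.

I_D ≈ 0.38 mA, V_DS ≈ 7.6 V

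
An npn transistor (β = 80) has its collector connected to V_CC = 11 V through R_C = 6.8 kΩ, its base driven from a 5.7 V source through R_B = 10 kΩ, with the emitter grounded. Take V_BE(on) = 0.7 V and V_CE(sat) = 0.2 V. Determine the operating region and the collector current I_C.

saturation; I_C ≈ 1.6 mA

Assume active: I_B = (5.7 − 0.7)/10 = 0.5 mA, giving I_C = β·I_B = 40 mA.
But then V_CE = 11 − 40×6.8 = -261 V < V_CE(sat) = 0.2 V — impossible in the active region.
So the transistor is saturated. With V_CE = 0.2 V, I_C = (V_CC − 0.2)/R_C = 10.8/6.8 = 1.59 mA.
Check: β·I_B = 40 mA > I_C = 1.59 mA, confirming saturation.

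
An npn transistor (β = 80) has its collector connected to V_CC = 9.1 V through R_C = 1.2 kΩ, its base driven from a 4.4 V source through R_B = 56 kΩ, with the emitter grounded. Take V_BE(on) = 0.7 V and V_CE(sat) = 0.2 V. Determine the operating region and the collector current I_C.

active; I_C ≈ 5.3 mA

Assume active. Base-emitter loop: I_B = (V_BB − V_BE)/R_B = (4.4 − 0.7)/56 = 0.0661 mA.
I_C = β·I_B = 80×0.0661 = 5.29 mA.
V_CE = V_CC − I_C·R_C = 9.1 − 5.29×1.2 = 2.76 V > V_CE(sat), so the active-region assumption holds.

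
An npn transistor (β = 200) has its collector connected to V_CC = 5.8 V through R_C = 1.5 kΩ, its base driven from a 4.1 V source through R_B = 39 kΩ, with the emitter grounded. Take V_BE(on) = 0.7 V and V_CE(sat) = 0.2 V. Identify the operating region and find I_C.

saturation; I_C ≈ 3.7 mA

Assume active: I_B = (4.1 − 0.7)/39 = 0.0872 mA, giving I_C = β·I_B = 17.4 mA.
But then V_CE = 5.8 − 17.4×1.5 = -20.4 V < V_CE(sat) = 0.2 V — impossible in the active region.
So the transistor is saturated. With V_CE = 0.2 V, I_C = (V_CC − 0.2)/R_C = 5.6/1.5 = 3.73 mA.
Check: β·I_B = 17.4 mA > I_C = 3.73 mA, confirming saturation.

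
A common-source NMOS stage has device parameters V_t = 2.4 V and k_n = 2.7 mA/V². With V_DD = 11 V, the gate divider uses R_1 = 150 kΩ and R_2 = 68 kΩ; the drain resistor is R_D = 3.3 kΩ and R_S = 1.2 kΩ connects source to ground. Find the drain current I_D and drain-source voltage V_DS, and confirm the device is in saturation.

I_D ≈ 0.4 mA, V_DS ≈ 9.2 V

V_G = V_DD·R_2/(R_1+R_2) = 11×68/218 = 3.43 V.
Assume saturation: I_D = (k_n/2)(V_GS − V_t)² with V_GS = V_G − I_D·R_S = 3.43 − 1.2·I_D.
Substituting gives 1.94·I_D² − 4.34·I_D + 1.44 = 0, with roots I_D = 0.404 or 1.83 mA.
The root I_D = 1.83 mA gives V_GS = 1.24 V ≤ V_t, so take I_D = 0.404 mA.
Then V_GS = 2.95 V and V_DS = V_DD − I_D(R_D+R_S) = 11 − 0.404×4.5 = 9.18 V.
Saturation requires V_DS ≥ V_GS − V_t = 0.547 V; 9.18 ≥ 0.547 ✓.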